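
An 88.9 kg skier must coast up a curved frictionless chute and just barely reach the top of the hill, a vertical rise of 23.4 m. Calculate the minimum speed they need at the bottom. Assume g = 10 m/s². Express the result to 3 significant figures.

At the top they are momentarily at rest, so all KE converts to PE: ½mv² = mgh
v = √(2gh) = √(2 × 10 × 23.4) = 21.63 m/s

v = 21.6 m/s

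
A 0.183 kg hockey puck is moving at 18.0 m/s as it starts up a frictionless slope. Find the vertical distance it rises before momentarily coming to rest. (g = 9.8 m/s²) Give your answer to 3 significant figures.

By energy conservation, ½mv² = mgh
h = v²/(2g) = 18.0²/(2 × 9.8) = 16.53 m

h = 16.5 m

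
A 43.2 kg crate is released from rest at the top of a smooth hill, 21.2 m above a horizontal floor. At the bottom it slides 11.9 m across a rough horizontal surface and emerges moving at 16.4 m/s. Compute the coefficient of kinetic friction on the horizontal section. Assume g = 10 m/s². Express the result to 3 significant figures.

μ_k = 0.651

Energy bookkeeping (friction removes W_f = μ_k N d):
mgh = ½mv² + μ_k m g d
mgh = 9158.4 J; ½mv² = 5809.5 J
W_f = 9158.4 − 5809.5 = 3349 J
μ_k = W_f/(mg·d) = 3349/(432.0 × 11.9) = 0.6514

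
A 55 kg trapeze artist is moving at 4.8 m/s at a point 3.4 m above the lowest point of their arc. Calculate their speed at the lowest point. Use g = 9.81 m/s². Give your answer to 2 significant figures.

By conservation of mechanical energy, ½mv₀² + mgh = ½mv²
v² = v₀² + 2gh = (4.8)² + 2(9.81)(3.4) = 89.748
v = √89.748 = 9.474 m/s

v = 9.5 m/s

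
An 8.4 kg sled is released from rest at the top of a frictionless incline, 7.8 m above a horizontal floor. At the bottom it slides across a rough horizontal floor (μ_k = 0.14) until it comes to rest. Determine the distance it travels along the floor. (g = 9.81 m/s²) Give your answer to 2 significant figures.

d = 56 m

Applying the work–energy principle:
At rest all PE has been dissipated by friction: mgh = μ_k m g d
d = h/μ_k = 7.8/0.14 = 55.71 m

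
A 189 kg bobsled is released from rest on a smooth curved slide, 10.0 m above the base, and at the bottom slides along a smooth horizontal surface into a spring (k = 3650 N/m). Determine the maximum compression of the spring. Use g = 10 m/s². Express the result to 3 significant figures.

Energy conservation (no friction) from release to max compression: mgh = ½kx²
x = √(2mgh/k) = √(2 × 189 × 10 × 10.0 / 3650) = 3.218 m

x = 3.22 m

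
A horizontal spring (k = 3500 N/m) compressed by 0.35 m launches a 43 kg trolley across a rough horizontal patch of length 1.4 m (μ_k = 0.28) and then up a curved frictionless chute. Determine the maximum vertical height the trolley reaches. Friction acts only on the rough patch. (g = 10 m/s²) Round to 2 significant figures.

h = 0.11 m

Spring energy: E₀ = ½kx² = ½(3500)(0.35)² = 214.38 J
Friction: W_f = μ_k mg d = (0.28)(43)(10)(1.4) = 168.6 J
Energy at base of ramp: E = 214.38 − 168.6 = 45.815 J
At max height all remaining energy is PE: mgh = E ⇒ h = E/(mg) = 45.815/(43 × 10) = 0.1065 m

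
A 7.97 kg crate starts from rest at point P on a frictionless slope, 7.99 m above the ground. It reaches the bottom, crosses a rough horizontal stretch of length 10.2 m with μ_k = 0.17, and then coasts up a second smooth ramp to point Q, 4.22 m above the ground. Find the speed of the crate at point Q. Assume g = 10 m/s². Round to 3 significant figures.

v = 6.38 m/s

Energy at P: mgh₁ = (7.97)(10)(7.99) = 636.80 J
Friction loss: W_f = μ_k mg d = 138.2 J
At Q: ½mv² + mgh₂ = mgh₁ − W_f
½mv² = 636.80 − 138.2 − 336.33 = 162.27 J
v = √(2 × 162.27/7.97) = 6.381 m/s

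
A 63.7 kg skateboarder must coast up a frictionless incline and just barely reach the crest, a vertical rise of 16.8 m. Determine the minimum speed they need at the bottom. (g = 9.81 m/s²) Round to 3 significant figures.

At the top they are momentarily at rest, so all KE converts to PE: ½mv² = mgh
v = √(2gh) = √(2 × 9.81 × 16.8) = 18.16 m/s

v = 18.2 m/s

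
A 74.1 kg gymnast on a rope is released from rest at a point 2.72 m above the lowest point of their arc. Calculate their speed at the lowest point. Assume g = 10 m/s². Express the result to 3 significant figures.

Energy conservation between the two points: mgh = ½mv²
v = √(2gh) = √(2 × 10 × 2.72) = √54.400 = 7.376 m/s

v = 7.38 m/s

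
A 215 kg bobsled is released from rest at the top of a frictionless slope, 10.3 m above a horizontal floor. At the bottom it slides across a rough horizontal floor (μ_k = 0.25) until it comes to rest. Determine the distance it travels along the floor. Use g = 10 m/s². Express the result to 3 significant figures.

Energy at the top = energy at the end + work done against friction:
At rest all PE has been dissipated by friction: mgh = μ_k m g d
d = h/μ_k = 10.3/0.25 = 41.20 m

d = 41.2 m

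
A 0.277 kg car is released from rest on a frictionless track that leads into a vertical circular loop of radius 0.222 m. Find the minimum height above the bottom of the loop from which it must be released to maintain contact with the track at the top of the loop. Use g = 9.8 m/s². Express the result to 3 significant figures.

h = 0.555 m

At the top, for minimum speed gravity alone supplies the centripetal force: mg = mv_top²/r ⇒ v_top² = gr = 2.176 m²/s²
Energy conservation from release height h to the top (height 2r): mgh = ½mv_top² + mg(2r)
h = v_top²/(2g) + 2r = r/2 + 2r = 5r/2 = 0.5550 m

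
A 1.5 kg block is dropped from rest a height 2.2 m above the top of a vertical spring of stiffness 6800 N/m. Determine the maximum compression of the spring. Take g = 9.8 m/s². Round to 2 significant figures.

Take the reference level at the top of the uncompressed spring. At max compression the block has fallen H + x and is momentarily at rest:
mg(H + x) = ½kx²
½(6800)x² − (1.5)(9.8)x − (1.5)(9.8)(2.2) = 0
3400x² − 14.70x − 32.34 = 0
x = [14.70 + √(216.1 + 439824)]/(2 × 3400) = 0.09971 m

x = 0.10 m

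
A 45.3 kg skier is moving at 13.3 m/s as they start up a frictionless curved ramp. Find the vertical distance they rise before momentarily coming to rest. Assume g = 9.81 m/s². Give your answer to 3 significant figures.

h = 9.02 m

Setting KE at the bottom equal to PE gained: ½mv² = mgh
h = v²/(2g) = 13.3²/(2 × 9.81) = 9.016 m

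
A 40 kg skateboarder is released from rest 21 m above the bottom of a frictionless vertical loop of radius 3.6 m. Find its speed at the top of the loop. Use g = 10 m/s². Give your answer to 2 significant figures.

Energy conservation: mgh = ½mv_top² + mg(2r)
v_top² = 2g(h − 2r) = 2(10)(21 − 7.200) = 276.0
v_top = 16.61 m/s

v = 17 m/s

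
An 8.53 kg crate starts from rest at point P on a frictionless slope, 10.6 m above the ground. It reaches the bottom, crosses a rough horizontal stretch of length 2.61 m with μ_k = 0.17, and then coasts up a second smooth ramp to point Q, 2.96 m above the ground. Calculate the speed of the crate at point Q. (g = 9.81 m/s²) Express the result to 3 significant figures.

v = 11.9 m/s

Energy at P: mgh₁ = (8.53)(9.81)(10.6) = 887.00 J
Friction loss: W_f = μ_k mg d = 37.13 J
At Q: ½mv² + mgh₂ = mgh₁ − W_f
½mv² = 887.00 − 37.13 − 247.69 = 602.18 J
v = √(2 × 602.18/8.53) = 11.88 m/s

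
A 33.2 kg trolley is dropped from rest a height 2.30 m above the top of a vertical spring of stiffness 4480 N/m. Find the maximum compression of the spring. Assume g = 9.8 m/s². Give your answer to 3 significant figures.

Measuring PE from the top of the relaxed spring, at max compression the trolley has dropped H + x with zero KE, so:
mg(H + x) = ½kx²
½(4480)x² − (33.2)(9.8)x − (33.2)(9.8)(2.30) = 0
2240x² − 325.4x − 748.3 = 0
x = [325.4 + √(105859 + 6.7050e+06)]/(2 × 2240) = 0.6552 m

x = 0.655 m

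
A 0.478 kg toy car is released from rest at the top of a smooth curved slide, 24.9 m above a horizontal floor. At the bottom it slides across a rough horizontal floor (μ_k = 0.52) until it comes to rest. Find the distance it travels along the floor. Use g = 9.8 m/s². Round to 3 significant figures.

d = 47.9 m

Energy at the top = energy at the end + work done against friction:
At rest all PE has been dissipated by friction: mgh = μ_k m g d
d = h/μ_k = 24.9/0.52 = 47.88 m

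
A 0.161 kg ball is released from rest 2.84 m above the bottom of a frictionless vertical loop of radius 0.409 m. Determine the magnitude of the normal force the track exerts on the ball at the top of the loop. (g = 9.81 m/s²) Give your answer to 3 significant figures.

N = 14.0 N

Energy from release to top (height 2r): mgh = ½mv_top² + mg(2r)
v_top² = 2g(h − 2r) = 2(9.81)(2.84 − 0.8180) = 39.672 m²/s²
At the top, both N and weight point toward the centre: N + mg = mv_top²/r
N = m(v_top²/r − g) = 0.161(39.672/0.409 − 9.81) = 14.04 N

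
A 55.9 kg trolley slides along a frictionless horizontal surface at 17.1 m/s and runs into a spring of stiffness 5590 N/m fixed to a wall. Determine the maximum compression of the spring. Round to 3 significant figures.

At max compression the trolley is momentarily at rest: ½mv² = ½kx²
x = v√(m/k) = 17.1 × √(55.9/5590) = 1.710 m

x = 1.71 m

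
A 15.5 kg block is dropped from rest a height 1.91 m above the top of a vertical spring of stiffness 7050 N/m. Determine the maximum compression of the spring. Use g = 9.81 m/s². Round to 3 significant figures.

Take the reference level at the top of the uncompressed spring. At max compression the block has fallen H + x and is momentarily at rest:
mg(H + x) = ½kx²
½(7050)x² − (15.5)(9.81)x − (15.5)(9.81)(1.91) = 0
3525x² − 152.1x − 290.4 = 0
x = [152.1 + √(23121 + 4.0950e+06)]/(2 × 3525) = 0.3094 m

x = 0.309 m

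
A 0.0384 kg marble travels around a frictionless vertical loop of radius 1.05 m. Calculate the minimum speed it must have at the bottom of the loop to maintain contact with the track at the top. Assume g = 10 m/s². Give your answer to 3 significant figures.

v = 7.25 m/s

At the top: mg = mv_top²/r ⇒ v_top² = gr = 10.50 m²/s²
Energy from bottom to top (height 2r): ½mv_bot² = ½mv_top² + mg(2r)
v_bot² = gr + 4gr = 5gr = 52.50
v_bot = √(5gr) = 7.246 m/s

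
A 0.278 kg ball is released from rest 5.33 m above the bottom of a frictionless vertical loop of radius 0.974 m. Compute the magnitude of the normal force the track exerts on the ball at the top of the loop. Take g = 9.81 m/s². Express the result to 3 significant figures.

N = 16.2 N

Energy from release to top (height 2r): mgh = ½mv_top² + mg(2r)
v_top² = 2g(h − 2r) = 2(9.81)(5.33 − 1.948) = 66.355 m²/s²
At the top, both N and weight point toward the centre: N + mg = mv_top²/r
N = m(v_top²/r − g) = 0.278(66.355/0.974 − 9.81) = 16.21 N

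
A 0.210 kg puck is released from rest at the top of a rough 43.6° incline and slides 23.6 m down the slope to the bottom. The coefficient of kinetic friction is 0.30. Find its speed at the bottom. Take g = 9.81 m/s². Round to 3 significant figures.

Taking the bottom as reference, mgh = ½mv² + μ_k N L with h = L sinθ, N = mg cosθ:
mgh = mgL sinθ = (0.210)(9.81)(23.6)sin43.6° = 33.528 J
W_f = μ_k mg cosθ · L = (0.30)(0.210)(9.81)cos43.6°·23.6 = 10.56 J
½mv² = 33.528 − 10.56 = 22.966 J
v = √(2 × 22.966/0.210) = 14.79 m/s

v = 14.8 m/s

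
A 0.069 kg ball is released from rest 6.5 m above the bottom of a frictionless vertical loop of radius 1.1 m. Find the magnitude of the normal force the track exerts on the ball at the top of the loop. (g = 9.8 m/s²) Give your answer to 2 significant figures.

N = 4.6 N

Energy from release to top (height 2r): mgh = ½mv_top² + mg(2r)
v_top² = 2g(h − 2r) = 2(9.8)(6.5 − 2.200) = 84.280 m²/s²
At the top, both N and weight point toward the centre: N + mg = mv_top²/r
N = m(v_top²/r − g) = 0.069(84.280/1.1 − 9.8) = 4.610 N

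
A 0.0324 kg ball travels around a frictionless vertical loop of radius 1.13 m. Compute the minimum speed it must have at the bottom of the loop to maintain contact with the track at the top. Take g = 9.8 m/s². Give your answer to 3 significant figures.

At the top: mg = mv_top²/r ⇒ v_top² = gr = 11.07 m²/s²
Energy from bottom to top (height 2r): ½mv_bot² = ½mv_top² + mg(2r)
v_bot² = gr + 4gr = 5gr = 55.37
v_bot = √(5gr) = 7.441 m/s

v = 7.44 m/s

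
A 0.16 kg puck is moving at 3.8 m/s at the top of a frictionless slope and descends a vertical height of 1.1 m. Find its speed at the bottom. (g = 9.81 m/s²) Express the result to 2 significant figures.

Mechanical energy is conserved (no friction): ½mv₀² + mgh = ½mv²
v² = v₀² + 2gh = (3.8)² + 2(9.81)(1.1) = 36.022
v = √36.022 = 6.002 m/s

v = 6.0 m/s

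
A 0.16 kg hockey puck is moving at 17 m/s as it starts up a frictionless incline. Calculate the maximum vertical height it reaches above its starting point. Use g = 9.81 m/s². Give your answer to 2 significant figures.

Setting KE at the bottom equal to PE gained: ½mv² = mgh
h = v²/(2g) = 17²/(2 × 9.81) = 14.73 m

h = 15 m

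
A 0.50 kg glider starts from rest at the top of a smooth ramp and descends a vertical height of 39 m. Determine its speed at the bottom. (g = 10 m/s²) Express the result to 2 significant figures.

v = 28 m/s

By conservation of mechanical energy, mgh = ½mv²
The mass cancels from both sides.
v = √(2gh) = √(2 × 10 × 39) = √780.00 = 27.93 m/s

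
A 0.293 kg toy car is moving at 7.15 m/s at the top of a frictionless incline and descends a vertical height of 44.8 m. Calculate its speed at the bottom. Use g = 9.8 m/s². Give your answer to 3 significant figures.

By conservation of mechanical energy, ½mv₀² + mgh = ½mv²
v² = v₀² + 2gh = (7.15)² + 2(9.8)(44.8) = 929.20
v = √929.20 = 30.48 m/s

v = 30.5 m/s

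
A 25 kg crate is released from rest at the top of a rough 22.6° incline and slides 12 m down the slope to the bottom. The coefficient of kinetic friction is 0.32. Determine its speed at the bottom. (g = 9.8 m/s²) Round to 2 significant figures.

Work–energy: mg(L sinθ) − μ_k(mg cosθ)L = ½mv²
mgh = mgL sinθ = (25)(9.8)(12)sin22.6° = 1129.8 J
W_f = μ_k mg cosθ · L = (0.32)(25)(9.8)cos22.6°·12 = 868.6 J
½mv² = 1129.8 − 868.6 = 261.27 J
v = √(2 × 261.27/25) = 4.572 m/s

v = 4.6 m/s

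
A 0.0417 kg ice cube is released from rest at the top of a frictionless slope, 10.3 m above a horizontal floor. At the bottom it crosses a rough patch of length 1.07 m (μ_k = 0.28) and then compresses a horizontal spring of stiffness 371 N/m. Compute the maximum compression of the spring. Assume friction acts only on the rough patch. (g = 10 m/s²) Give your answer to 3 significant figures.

x = 0.150 m

Initial energy: E₁ = mgh = (0.0417)(10)(10.3) = 4.2951 J
Friction removes W_f = μ_k mg d = (0.28)(0.0417)(10)(1.07) = 0.1249 J
Energy reaching the spring: E = 4.2951 − 0.1249 = 4.1702 J
At max compression ½kx² = E ⇒ x = √(2E/k) = √(2 × 4.1702/371) = 0.1499 m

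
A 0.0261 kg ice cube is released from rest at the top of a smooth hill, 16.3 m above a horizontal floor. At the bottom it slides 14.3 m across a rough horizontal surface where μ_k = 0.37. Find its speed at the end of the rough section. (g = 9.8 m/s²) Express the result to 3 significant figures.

v = 14.7 m/s

Energy at the top = energy at the end + work done against friction:
mgh = ½mv² + μ_k m g d
W_f = μ_k mg d = (0.37)(0.0261)(9.8)(14.3) = 1.353 J
½mv² = mgh − W_f = 4.1692 − 1.353 = 2.8159 J
v = √(2 × 2.8159/0.0261) = 14.69 m/s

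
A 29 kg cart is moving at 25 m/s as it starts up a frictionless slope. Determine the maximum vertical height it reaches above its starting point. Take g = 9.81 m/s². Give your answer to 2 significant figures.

Setting KE at the bottom equal to PE gained: ½mv² = mgh
h = v²/(2g) = 25²/(2 × 9.81) = 31.86 m

h = 32 m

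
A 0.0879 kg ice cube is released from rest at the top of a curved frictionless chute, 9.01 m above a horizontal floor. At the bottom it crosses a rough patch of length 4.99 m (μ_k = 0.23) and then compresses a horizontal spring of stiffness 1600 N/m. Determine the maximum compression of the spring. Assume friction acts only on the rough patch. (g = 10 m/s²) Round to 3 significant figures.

Initial energy: E₁ = mgh = (0.0879)(10)(9.01) = 7.9198 J
Friction removes W_f = μ_k mg d = (0.23)(0.0879)(10)(4.99) = 1.009 J
Energy reaching the spring: E = 7.9198 − 1.009 = 6.9110 J
At max compression ½kx² = E ⇒ x = √(2E/k) = √(2 × 6.9110/1600) = 0.09294 m

x = 0.0929 m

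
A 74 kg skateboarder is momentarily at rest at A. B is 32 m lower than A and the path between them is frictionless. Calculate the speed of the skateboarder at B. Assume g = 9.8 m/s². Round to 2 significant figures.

By conservation of mechanical energy, mgh = ½mv²
v = √(2gh) = √(2 × 9.8 × 32) = √627.20 = 25.04 m/s

v = 25 m/s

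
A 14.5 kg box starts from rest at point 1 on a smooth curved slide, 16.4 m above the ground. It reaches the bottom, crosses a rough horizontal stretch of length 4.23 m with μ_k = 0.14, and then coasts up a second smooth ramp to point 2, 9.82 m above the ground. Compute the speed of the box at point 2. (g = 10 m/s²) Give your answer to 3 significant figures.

Energy at 1: mgh₁ = (14.5)(10)(16.4) = 2378.0 J
Friction loss: W_f = μ_k mg d = 85.87 J
At 2: ½mv² + mgh₂ = mgh₁ − W_f
½mv² = 2378.0 − 85.87 − 1423.9 = 868.23 J
v = √(2 × 868.23/14.5) = 10.94 m/s

v = 10.9 m/s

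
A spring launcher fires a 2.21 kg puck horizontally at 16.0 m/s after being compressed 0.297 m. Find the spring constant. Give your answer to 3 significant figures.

Spring PE at full compression equals KE at release: ½kx² = ½mv²
k = mv²/x² = (2.21)(16.0)²/(0.297)² = 6414 N/m

k = 6410 N/m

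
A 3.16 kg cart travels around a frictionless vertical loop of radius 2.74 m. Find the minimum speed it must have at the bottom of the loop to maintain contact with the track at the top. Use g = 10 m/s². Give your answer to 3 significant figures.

At the top: mg = mv_top²/r ⇒ v_top² = gr = 27.40 m²/s²
Energy from bottom to top (height 2r): ½mv_bot² = ½mv_top² + mg(2r)
v_bot² = gr + 4gr = 5gr = 137.0
v_bot = √(5gr) = 11.70 m/s

v = 11.7 m/s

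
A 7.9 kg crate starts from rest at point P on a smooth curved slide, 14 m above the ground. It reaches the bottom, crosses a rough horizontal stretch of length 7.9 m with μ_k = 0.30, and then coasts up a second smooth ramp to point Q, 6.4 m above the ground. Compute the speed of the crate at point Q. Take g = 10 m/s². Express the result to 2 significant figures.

Energy at P: mgh₁ = (7.9)(10)(14) = 1106.0 J
Friction loss: W_f = μ_k mg d = 187.2 J
At Q: ½mv² + mgh₂ = mgh₁ − W_f
½mv² = 1106.0 − 187.2 − 505.60 = 413.17 J
v = √(2 × 413.17/7.9) = 10.23 m/s

v = 10 m/s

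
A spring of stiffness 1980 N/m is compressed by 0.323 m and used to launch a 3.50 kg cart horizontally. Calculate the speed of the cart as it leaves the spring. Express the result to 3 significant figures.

v = 7.68 m/s

Spring PE converts entirely to kinetic energy: ½kx² = ½mv²
v = x√(k/m) = 0.323 × √(1980/3.50) = 7.682 m/s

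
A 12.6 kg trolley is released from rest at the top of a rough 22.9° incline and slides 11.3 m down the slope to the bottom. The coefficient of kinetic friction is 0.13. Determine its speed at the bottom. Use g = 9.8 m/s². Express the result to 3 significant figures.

Energy: mgh = ½mv² + W_f, with h = L sinθ and W_f = μ_k (mg cosθ) L
mgh = mgL sinθ = (12.6)(9.8)(11.3)sin22.9° = 542.95 J
W_f = μ_k mg cosθ · L = (0.13)(12.6)(9.8)cos22.9°·11.3 = 167.1 J
½mv² = 542.95 − 167.1 = 375.86 J
v = √(2 × 375.86/12.6) = 7.724 m/s

v = 7.72 m/s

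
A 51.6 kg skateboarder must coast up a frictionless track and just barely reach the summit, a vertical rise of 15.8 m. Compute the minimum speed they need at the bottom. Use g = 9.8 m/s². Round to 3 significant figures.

v = 17.6 m/s

At the top they are momentarily at rest, so all KE converts to PE: ½mv² = mgh
v = √(2gh) = √(2 × 9.8 × 15.8) = 17.60 m/s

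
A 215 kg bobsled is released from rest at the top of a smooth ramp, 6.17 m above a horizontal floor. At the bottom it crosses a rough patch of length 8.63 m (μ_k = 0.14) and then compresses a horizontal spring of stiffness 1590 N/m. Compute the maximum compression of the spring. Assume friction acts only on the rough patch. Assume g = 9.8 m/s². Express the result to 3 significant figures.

x = 3.63 m

Initial energy: E₁ = mgh = (215)(9.8)(6.17) = 13000 J
Friction removes W_f = μ_k mg d = (0.14)(215)(9.8)(8.63) = 2546 J
Energy reaching the spring: E = 13000 − 2546 = 10455 J
At max compression ½kx² = E ⇒ x = √(2E/k) = √(2 × 10455/1590) = 3.626 m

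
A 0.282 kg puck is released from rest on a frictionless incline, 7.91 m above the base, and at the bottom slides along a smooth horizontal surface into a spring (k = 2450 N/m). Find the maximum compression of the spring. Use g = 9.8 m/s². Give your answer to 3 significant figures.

x = 0.134 m

Gravitational PE at the top equals spring PE at max compression: mgh = ½kx²
x = √(2mgh/k) = √(2 × 0.282 × 9.8 × 7.91 / 2450) = 0.1336 m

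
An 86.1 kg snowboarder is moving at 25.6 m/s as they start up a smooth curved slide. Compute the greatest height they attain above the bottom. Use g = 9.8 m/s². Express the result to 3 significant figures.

By energy conservation, ½mv² = mgh
h = v²/(2g) = 25.6²/(2 × 9.8) = 33.44 m

h = 33.4 m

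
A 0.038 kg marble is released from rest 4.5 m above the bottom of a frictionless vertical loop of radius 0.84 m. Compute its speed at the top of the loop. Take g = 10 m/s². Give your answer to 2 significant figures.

Energy conservation: mgh = ½mv_top² + mg(2r)
v_top² = 2g(h − 2r) = 2(10)(4.5 − 1.680) = 56.40
v_top = 7.510 m/s

v = 7.5 m/s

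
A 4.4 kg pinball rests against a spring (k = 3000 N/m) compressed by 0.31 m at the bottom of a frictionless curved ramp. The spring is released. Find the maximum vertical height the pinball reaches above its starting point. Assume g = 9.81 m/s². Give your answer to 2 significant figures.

Energy conservation from release to the highest point: ½kx² = mgh
h = kx²/(2mg) = (3000)(0.31)²/(2 × 4.4 × 9.81) = 3.340 m

h = 3.3 m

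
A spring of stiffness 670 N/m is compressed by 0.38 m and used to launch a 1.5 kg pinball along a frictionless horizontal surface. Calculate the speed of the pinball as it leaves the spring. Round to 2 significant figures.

Conservation of energy: ½kx² = ½mv²
v = x√(k/m) = 0.38 × √(670/1.5) = 8.031 m/s

v = 8.0 m/s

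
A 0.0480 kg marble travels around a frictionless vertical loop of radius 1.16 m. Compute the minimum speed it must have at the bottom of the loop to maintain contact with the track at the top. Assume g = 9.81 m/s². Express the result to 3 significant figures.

v = 7.54 m/s

At the top: mg = mv_top²/r ⇒ v_top² = gr = 11.38 m²/s²
Energy from bottom to top (height 2r): ½mv_bot² = ½mv_top² + mg(2r)
v_bot² = gr + 4gr = 5gr = 56.90
v_bot = √(5gr) = 7.543 m/s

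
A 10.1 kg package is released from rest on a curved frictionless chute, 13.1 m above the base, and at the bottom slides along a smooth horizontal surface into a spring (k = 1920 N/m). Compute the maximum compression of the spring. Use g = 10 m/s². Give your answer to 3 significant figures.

x = 1.17 m

At max compression the package is momentarily at rest: mgh = ½kx²
x = √(2mgh/k) = √(2 × 10.1 × 10 × 13.1 / 1920) = 1.174 m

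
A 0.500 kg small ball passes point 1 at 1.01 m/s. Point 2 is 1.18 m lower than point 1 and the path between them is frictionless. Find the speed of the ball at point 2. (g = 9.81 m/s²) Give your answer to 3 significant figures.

Mechanical energy is conserved (no friction): ½mv₀² + mgh = ½mv²
The mass cancels from both sides.
v² = v₀² + 2gh = (1.01)² + 2(9.81)(1.18) = 24.172
v = √24.172 = 4.916 m/s

v = 4.92 m/s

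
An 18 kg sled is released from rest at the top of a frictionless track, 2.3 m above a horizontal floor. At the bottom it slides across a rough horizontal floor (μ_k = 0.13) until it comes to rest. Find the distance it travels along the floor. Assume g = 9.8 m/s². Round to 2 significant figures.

d = 18 m

Applying the work–energy principle:
At rest all PE has been dissipated by friction: mgh = μ_k m g d
d = h/μ_k = 2.3/0.13 = 17.69 m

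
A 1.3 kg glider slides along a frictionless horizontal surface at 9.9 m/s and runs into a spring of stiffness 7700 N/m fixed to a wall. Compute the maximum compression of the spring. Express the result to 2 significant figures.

x = 0.13 m

All KE is stored as spring PE at maximum compression: ½mv² = ½kx²
x = v√(m/k) = 9.9 × √(1.3/7700) = 0.1286 m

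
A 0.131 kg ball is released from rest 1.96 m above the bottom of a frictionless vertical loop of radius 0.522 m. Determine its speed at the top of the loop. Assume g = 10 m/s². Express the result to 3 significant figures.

v = 4.28 m/s

Energy conservation: mgh = ½mv_top² + mg(2r)
v_top² = 2g(h − 2r) = 2(10)(1.96 − 1.044) = 18.32
v_top = 4.280 m/s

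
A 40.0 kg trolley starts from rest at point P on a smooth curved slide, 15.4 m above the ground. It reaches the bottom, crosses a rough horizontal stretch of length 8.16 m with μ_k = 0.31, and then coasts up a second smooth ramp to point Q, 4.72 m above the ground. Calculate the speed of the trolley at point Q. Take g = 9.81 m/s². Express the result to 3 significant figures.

Energy at P: mgh₁ = (40.0)(9.81)(15.4) = 6043.0 J
Friction loss: W_f = μ_k mg d = 992.6 J
At Q: ½mv² + mgh₂ = mgh₁ − W_f
½mv² = 6043.0 − 992.6 − 1852.1 = 3198.2 J
v = √(2 × 3198.2/40.0) = 12.65 m/s

v = 12.6 m/s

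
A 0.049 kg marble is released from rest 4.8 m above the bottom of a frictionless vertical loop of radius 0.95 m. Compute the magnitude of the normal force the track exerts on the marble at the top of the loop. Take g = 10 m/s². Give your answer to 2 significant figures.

Energy from release to top (height 2r): mgh = ½mv_top² + mg(2r)
v_top² = 2g(h − 2r) = 2(10)(4.8 − 1.900) = 58.000 m²/s²
At the top, both N and weight point toward the centre: N + mg = mv_top²/r
N = m(v_top²/r − g) = 0.049(58.000/0.95 − 10) = 2.502 N

N = 2.5 N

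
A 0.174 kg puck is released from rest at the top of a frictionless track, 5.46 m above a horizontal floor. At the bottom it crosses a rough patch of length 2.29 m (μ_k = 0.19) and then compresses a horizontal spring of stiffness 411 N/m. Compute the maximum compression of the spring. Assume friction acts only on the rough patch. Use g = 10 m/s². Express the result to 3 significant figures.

x = 0.206 m

Initial energy: E₁ = mgh = (0.174)(10)(5.46) = 9.5004 J
Friction removes W_f = μ_k mg d = (0.19)(0.174)(10)(2.29) = 0.7571 J
Energy reaching the spring: E = 9.5004 − 0.7571 = 8.7433 J
At max compression ½kx² = E ⇒ x = √(2E/k) = √(2 × 8.7433/411) = 0.2063 m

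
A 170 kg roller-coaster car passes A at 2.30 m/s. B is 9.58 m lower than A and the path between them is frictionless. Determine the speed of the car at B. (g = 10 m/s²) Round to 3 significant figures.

Equating total energy at the two states: ½mv₀² + mgh = ½mv²
The mass cancels from both sides.
v² = v₀² + 2gh = (2.30)² + 2(10)(9.58) = 196.89
v = √196.89 = 14.03 m/s

v = 14.0 m/s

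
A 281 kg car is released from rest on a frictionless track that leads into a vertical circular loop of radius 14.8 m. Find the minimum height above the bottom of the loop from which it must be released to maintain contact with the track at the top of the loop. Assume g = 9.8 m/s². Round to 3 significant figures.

At the top, for minimum speed gravity alone supplies the centripetal force: mg = mv_top²/r ⇒ v_top² = gr = 145.0 m²/s²
Energy conservation from release height h to the top (height 2r): mgh = ½mv_top² + mg(2r)
h = v_top²/(2g) + 2r = r/2 + 2r = 5r/2 = 37.00 m

h = 37.0 m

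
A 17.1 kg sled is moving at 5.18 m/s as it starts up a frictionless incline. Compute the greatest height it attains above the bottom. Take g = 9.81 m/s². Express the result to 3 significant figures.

h = 1.37 m

Setting KE at the bottom equal to PE gained: ½mv² = mgh
h = v²/(2g) = 5.18²/(2 × 9.81) = 1.368 m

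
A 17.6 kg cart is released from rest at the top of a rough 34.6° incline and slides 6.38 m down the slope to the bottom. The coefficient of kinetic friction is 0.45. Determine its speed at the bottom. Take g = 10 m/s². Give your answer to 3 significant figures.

v = 5.02 m/s

Energy: mgh = ½mv² + W_f, with h = L sinθ and W_f = μ_k (mg cosθ) L
mgh = mgL sinθ = (17.6)(10)(6.38)sin34.6° = 637.62 J
W_f = μ_k mg cosθ · L = (0.45)(17.6)(10)cos34.6°·6.38 = 415.9 J
½mv² = 637.62 − 415.9 = 221.69 J
v = √(2 × 221.69/17.6) = 5.019 m/s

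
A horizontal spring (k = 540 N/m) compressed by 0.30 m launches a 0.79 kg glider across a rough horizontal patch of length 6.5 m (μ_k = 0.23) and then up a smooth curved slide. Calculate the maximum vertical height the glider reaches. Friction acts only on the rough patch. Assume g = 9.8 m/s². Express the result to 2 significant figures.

h = 1.6 m

Spring energy: E₀ = ½kx² = ½(540)(0.30)² = 24.300 J
Friction: W_f = μ_k mg d = (0.23)(0.79)(9.8)(6.5) = 11.57 J
Energy at base of ramp: E = 24.300 − 11.57 = 12.726 J
At max height all remaining energy is PE: mgh = E ⇒ h = E/(mg) = 12.726/(0.79 × 9.8) = 1.644 m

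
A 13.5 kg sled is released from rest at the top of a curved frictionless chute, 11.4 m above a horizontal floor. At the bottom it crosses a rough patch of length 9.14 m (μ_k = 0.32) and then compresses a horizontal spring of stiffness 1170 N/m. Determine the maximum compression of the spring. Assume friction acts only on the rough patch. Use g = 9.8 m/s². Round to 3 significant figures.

Initial energy: E₁ = mgh = (13.5)(9.8)(11.4) = 1508.2 J
Friction removes W_f = μ_k mg d = (0.32)(13.5)(9.8)(9.14) = 387.0 J
Energy reaching the spring: E = 1508.2 − 387.0 = 1121.3 J
At max compression ½kx² = E ⇒ x = √(2E/k) = √(2 × 1121.3/1170) = 1.384 m

x = 1.38 m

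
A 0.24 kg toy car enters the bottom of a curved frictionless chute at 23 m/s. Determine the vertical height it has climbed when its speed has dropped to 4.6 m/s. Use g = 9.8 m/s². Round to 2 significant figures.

h = 26 m

Conservation of energy: ½mv₁² = ½mv₂² + mgh
h = (v₁² − v₂²)/(2g) = (23² − 4.6²)/(2 × 9.8) = 25.91 m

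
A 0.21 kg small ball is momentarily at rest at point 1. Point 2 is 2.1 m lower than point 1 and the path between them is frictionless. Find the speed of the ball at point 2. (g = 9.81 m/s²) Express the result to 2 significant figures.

Mechanical energy is conserved (no friction): mgh = ½mv²
v = √(2gh) = √(2 × 9.81 × 2.1) = √41.202 = 6.419 m/s

v = 6.4 m/s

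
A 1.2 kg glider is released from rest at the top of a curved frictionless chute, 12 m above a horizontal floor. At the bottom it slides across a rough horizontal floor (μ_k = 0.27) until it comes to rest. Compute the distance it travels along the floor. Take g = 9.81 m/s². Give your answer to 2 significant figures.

Energy at the top = energy at the end + work done against friction:
At rest all PE has been dissipated by friction: mgh = μ_k m g d
d = h/μ_k = 12/0.27 = 44.44 m

d = 44 m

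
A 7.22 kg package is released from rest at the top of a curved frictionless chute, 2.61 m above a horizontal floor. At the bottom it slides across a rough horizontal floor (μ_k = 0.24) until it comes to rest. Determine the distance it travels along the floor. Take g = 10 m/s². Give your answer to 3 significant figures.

Applying the work–energy principle:
At rest all PE has been dissipated by friction: mgh = μ_k m g d
d = h/μ_k = 2.61/0.24 = 10.88 m

d = 10.9 m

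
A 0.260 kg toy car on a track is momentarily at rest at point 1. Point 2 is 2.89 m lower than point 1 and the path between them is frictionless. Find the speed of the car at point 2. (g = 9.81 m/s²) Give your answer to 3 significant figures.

v = 7.53 m/s

Mechanical energy is conserved (no friction): mgh = ½mv²
v = √(2gh) = √(2 × 9.81 × 2.89) = √56.702 = 7.530 m/s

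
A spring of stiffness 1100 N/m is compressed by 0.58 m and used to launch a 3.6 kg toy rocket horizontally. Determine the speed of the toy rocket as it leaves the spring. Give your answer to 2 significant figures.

v = 10 m/s

Conservation of energy: ½kx² = ½mv²
v = x√(k/m) = 0.58 × √(1100/3.6) = 10.14 m/s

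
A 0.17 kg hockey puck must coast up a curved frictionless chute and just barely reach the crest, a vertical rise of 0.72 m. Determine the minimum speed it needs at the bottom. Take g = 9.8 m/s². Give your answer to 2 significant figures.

At the top it is momentarily at rest, so all KE converts to PE: ½mv² = mgh
v = √(2gh) = √(2 × 9.8 × 0.72) = 3.757 m/s

v = 3.8 m/s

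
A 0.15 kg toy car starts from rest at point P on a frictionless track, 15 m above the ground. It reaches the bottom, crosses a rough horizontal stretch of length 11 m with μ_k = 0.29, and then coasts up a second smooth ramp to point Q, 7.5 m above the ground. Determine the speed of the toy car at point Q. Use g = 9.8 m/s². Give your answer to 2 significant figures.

v = 9.2 m/s

Energy at P: mgh₁ = (0.15)(9.8)(15) = 22.050 J
Friction loss: W_f = μ_k mg d = 4.689 J
At Q: ½mv² + mgh₂ = mgh₁ − W_f
½mv² = 22.050 − 4.689 − 11.025 = 6.3357 J
v = √(2 × 6.3357/0.15) = 9.191 m/s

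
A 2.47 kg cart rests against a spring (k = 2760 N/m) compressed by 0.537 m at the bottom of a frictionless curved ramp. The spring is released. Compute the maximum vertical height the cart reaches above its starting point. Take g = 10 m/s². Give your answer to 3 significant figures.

All spring PE becomes gravitational PE at the highest point: ½kx² = mgh
h = kx²/(2mg) = (2760)(0.537)²/(2 × 2.47 × 10) = 16.11 m

h = 16.1 m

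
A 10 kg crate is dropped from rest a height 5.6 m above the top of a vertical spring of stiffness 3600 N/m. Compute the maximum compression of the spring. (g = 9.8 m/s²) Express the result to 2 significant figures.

Let x be the compression. The total drop is H + x, and the crate is instantaneously at rest at max compression, so energy conservation gives:
mg(H + x) = ½kx²
½(3600)x² − (10)(9.8)x − (10)(9.8)(5.6) = 0
1800x² − 98.00x − 548.8 = 0
x = [98.00 + √(9604 + 3.9514e+06)]/(2 × 1800) = 0.5801 m

x = 0.58 m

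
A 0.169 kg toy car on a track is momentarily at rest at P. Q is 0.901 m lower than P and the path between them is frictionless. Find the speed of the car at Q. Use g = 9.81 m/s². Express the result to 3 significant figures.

Equating total energy at the two states: mgh = ½mv²
v = √(2gh) = √(2 × 9.81 × 0.901) = √17.678 = 4.204 m/s

v = 4.20 m/s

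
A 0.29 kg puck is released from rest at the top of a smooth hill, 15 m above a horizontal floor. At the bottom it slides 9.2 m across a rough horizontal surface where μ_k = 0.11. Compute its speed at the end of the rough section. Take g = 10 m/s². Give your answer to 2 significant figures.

v = 17 m/s

Energy at the top = energy at the end + work done against friction:
mgh = ½mv² + μ_k m g d
W_f = μ_k mg d = (0.11)(0.29)(10)(9.2) = 2.935 J
½mv² = mgh − W_f = 43.500 − 2.935 = 40.565 J
v = √(2 × 40.565/0.29) = 16.73 m/s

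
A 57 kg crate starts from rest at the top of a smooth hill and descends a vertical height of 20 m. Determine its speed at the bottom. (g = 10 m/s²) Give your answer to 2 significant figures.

Equating total energy at the two states: mgh = ½mv²
v = √(2gh) = √(2 × 10 × 20) = √400.00 = 20.00 m/s

v = 20 m/s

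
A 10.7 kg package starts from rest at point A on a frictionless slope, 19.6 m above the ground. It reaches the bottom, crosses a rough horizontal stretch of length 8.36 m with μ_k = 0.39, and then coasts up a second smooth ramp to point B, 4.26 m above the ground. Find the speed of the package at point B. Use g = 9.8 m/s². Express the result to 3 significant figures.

Energy at A: mgh₁ = (10.7)(9.8)(19.6) = 2055.3 J
Friction loss: W_f = μ_k mg d = 341.9 J
At B: ½mv² + mgh₂ = mgh₁ − W_f
½mv² = 2055.3 − 341.9 − 446.70 = 1266.7 J
v = √(2 × 1266.7/10.7) = 15.39 m/s

v = 15.4 m/s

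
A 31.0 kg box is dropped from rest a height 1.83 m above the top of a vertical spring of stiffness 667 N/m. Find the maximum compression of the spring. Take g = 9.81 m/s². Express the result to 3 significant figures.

Take the reference level at the top of the uncompressed spring. At max compression the box has fallen H + x and is momentarily at rest:
mg(H + x) = ½kx²
½(667)x² − (31.0)(9.81)x − (31.0)(9.81)(1.83) = 0
333.5x² − 304.1x − 556.5 = 0
x = [304.1 + √(92483 + 742399)]/(2 × 333.5) = 1.826 m

x = 1.83 m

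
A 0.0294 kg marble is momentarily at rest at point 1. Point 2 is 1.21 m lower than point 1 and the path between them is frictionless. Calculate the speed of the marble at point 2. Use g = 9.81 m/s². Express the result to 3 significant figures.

v = 4.87 m/s

Energy conservation between the two points: mgh = ½mv²
v = √(2gh) = √(2 × 9.81 × 1.21) = √23.740 = 4.872 m/s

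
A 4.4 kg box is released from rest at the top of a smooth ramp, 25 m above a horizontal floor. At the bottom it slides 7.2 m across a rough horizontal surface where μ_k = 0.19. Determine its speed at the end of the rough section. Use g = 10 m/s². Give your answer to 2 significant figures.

Energy at the top = energy at the end + work done against friction:
mgh = ½mv² + μ_k m g d
W_f = μ_k mg d = (0.19)(4.4)(10)(7.2) = 60.19 J
½mv² = mgh − W_f = 1100.0 − 60.19 = 1039.8 J
v = √(2 × 1039.8/4.4) = 21.74 m/s

v = 22 m/s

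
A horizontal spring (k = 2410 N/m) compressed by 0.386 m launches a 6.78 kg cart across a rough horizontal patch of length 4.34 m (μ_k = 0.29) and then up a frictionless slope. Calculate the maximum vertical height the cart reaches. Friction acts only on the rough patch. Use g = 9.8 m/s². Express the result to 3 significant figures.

Spring energy: E₀ = ½kx² = ½(2410)(0.386)² = 179.54 J
Friction: W_f = μ_k mg d = (0.29)(6.78)(9.8)(4.34) = 83.63 J
Energy at base of ramp: E = 179.54 − 83.63 = 95.914 J
At max height all remaining energy is PE: mgh = E ⇒ h = E/(mg) = 95.914/(6.78 × 9.8) = 1.444 m

h = 1.44 m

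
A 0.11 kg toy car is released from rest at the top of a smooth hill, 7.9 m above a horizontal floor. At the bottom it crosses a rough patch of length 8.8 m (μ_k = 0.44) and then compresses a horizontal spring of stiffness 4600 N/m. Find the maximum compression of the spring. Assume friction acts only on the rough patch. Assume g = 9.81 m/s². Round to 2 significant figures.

x = 0.043 m

Initial energy: E₁ = mgh = (0.11)(9.81)(7.9) = 8.5249 J
Friction removes W_f = μ_k mg d = (0.44)(0.11)(9.81)(8.8) = 4.178 J
Energy reaching the spring: E = 8.5249 − 4.178 = 4.3466 J
At max compression ½kx² = E ⇒ x = √(2E/k) = √(2 × 4.3466/4600) = 0.04347 m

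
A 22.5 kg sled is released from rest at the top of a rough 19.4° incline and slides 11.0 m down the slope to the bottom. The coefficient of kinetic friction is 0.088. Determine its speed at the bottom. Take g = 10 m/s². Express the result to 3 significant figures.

v = 7.40 m/s

Taking the bottom as reference, mgh = ½mv² + μ_k N L with h = L sinθ, N = mg cosθ:
mgh = mgL sinθ = (22.5)(10)(11.0)sin19.4° = 822.10 J
W_f = μ_k mg cosθ · L = (0.088)(22.5)(10)cos19.4°·11.0 = 205.4 J
½mv² = 822.10 − 205.4 = 616.66 J
v = √(2 × 616.66/22.5) = 7.404 m/s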